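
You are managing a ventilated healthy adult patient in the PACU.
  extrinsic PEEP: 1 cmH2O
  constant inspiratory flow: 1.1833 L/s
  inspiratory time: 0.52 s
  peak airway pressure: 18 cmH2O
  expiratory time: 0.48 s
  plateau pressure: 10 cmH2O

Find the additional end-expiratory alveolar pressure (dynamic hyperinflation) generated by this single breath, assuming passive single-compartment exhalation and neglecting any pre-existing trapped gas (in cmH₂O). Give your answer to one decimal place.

Vt = flow × Ti = 1.1833 L/s × 0.52 s × 1000 mL/L = 615.32 mL.
R = (PIP − Pplat)/V̇ = (18 − 10) / 1.1833 = 8.0/1.1833 = 6.761 cmH2O·s/L.
C = Vt/(Pplat − PEEP) = 615.32 / (10 − 1) = 615.32/9.0 = 68.369 mL/cmH2O.
τ = R × C = 6.761 × 0.06837 L/cmH2O = 0.4622 s.
Fraction remaining = e^(−Te/τ) = e^(−0.48/0.4622) = 0.354; trapped volume = 615.32 × 0.354 = 217.82 mL.
Additional alveolar pressure from trapping ≈ V_trapped / C = 217.82 / 68.369 = 3.186 cmH2O.

3.2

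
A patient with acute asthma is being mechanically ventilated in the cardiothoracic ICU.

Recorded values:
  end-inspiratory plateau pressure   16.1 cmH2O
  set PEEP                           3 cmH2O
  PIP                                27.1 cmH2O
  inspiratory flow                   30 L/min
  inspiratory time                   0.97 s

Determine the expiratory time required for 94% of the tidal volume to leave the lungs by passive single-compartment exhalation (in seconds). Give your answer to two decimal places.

Flow: 30 L/min ÷ 60 = 0.5 L/s.
Vt = flow × Ti = 0.5 L/s × 0.97 s × 1000 mL/L = 485.0 mL.
R = (PIP − Pplat)/V̇ = (27.1 − 16.1) / 0.5 = 11.0/0.5 = 22.0 cmH2O·s/L.
C = Vt/(Pplat − PEEP) = 485.0 / (16.1 − 3) = 485.0/13.1 = 37.023 mL/cmH2O.
τ = R × C = 22.0 × 0.03702 L/cmH2O = 0.8144 s.
t = −τ·ln(1 − 0.94) = −0.8144·ln(0.06) = 2.291 s.

2.29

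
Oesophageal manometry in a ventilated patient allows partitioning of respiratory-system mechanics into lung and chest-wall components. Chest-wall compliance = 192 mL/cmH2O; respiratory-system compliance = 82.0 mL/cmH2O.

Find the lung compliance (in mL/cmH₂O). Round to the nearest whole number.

1/CL = 1/Crs − 1/Ccw.
1/CL = 1/82.0 − 1/192 = 0.006987.
CL = 143.12 mL/cmH2O.

143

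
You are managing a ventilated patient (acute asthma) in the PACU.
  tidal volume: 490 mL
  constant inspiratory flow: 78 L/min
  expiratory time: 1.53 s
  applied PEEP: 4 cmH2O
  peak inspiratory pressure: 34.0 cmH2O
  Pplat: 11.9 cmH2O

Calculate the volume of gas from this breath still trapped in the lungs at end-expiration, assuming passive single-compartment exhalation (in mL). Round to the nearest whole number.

Flow: 78 L/min ÷ 60 = 1.3 L/s.
R = (PIP − Pplat)/V̇ = (34.0 − 11.9) / 1.3 = 22.1/1.3 = 17.0 cmH2O·s/L.
C = Vt/(Pplat − PEEP) = 490.0 / (11.9 − 4) = 490.0/7.9 = 62.025 mL/cmH2O.
τ = R × C = 17.0 × 0.06203 L/cmH2O = 1.055 s.
Fraction remaining = e^(−Te/τ) = e^(−1.53/1.055) = 0.2345.
Trapped volume = 490.0 × 0.2345 = 114.91 mL.

115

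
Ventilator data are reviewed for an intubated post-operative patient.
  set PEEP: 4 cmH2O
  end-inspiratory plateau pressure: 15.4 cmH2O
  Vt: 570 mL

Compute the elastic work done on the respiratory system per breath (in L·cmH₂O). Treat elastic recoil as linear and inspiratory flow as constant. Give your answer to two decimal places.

3.25

Elastic work ≈ ½ × (Pplat − PEEP) × Vt = 0.5 × (15.4 − 4) × 0.570 L = 0.5 × 11.4 × 0.570 = 3.249 L·cmH2O.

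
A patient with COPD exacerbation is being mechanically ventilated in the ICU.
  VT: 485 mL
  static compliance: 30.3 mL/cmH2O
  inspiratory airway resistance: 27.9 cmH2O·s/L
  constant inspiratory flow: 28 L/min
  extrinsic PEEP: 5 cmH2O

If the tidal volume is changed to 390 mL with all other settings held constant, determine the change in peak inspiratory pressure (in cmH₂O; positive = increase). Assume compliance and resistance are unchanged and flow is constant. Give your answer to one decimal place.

-3.1

PIP = Vt/C + R·V̇ + PEEP (constant-flow equation of motion).
Only the elastic term changes: ΔPIP = ΔVt / C = (390 − 485) / 30.3 = -3.135 cmH2O.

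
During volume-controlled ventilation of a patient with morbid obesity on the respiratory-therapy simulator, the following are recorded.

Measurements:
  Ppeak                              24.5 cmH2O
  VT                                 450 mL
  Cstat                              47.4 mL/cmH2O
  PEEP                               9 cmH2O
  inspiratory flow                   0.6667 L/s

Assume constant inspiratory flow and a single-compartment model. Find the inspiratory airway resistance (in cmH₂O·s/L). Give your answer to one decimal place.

9.0

Equation of motion (constant flow): PIP = Vt/C + R·V̇ + PEEP.
R·V̇ = PIP − Vt/C − PEEP = 24.5 − 450/47.4 − 9 = 24.5 − 9.494 − 9 = 6.006 cmH2O.
R = 6.006 / 0.6667 = 9.009 cmH2O·s/L.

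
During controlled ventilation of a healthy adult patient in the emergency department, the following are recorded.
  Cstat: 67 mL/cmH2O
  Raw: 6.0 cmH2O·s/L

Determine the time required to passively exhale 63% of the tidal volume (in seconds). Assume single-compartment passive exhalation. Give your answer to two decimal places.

0.40

τ = R × C = 6.0 × 67 mL/cmH2O = 6.0 × 0.067 L/cmH2O = 0.402 s.
Exhaled fraction f = 1 − e^(−t/τ) → t = −τ·ln(1 − f) = −0.402·ln(0.37) = 0.3997 s.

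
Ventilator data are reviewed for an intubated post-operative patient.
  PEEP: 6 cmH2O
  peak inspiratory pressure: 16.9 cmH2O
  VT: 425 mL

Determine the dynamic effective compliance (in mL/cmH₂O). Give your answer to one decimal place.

Dynamic compliance = Vt / (PIP − PEEP) = 425 / (16.9 − 6) = 425 / 10.9 = 38.991 mL/cmH2O.

39.0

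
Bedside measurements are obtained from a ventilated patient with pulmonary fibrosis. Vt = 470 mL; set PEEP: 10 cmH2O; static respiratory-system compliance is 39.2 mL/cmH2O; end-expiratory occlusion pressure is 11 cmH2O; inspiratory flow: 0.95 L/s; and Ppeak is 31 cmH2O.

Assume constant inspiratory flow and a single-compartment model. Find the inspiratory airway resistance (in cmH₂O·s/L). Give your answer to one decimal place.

Total PEEP = 11 cmH2O (set 10 + intrinsic 1); this is the baseline alveolar pressure.
Equation of motion (constant flow): PIP = Vt/C + R·V̇ + PEEP.
R·V̇ = PIP − Vt/C − PEEP = 31 − 470/39.2 − 11 = 31 − 11.99 − 11 = 8.01 cmH2O.
R = 8.01 / 0.95 = 8.432 cmH2O·s/L.

8.4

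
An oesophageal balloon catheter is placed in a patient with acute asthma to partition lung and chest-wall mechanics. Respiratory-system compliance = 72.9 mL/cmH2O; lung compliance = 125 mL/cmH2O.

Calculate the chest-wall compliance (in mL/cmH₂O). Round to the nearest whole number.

175

1/Ccw = 1/Crs − 1/CL.
1/Ccw = 1/72.9 − 1/125 = 0.005717.
Ccw = 174.92 mL/cmH2O.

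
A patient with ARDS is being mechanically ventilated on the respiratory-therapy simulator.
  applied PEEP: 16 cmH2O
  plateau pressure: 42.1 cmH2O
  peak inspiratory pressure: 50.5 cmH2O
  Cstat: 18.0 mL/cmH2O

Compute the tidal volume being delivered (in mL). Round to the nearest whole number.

470

Vt = Cstat × (Pplat − PEEP) = 18.0 × (42.1 − 16) = 18.0 × 26.1 = 469.8 mL.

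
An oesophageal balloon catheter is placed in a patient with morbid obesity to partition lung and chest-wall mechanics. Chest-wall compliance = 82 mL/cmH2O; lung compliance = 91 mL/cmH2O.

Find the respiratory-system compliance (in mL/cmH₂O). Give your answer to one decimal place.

Lung and chest wall are elastances in series: 1/Crs = 1/CL + 1/Ccw.
1/Crs = 1/91 + 1/82 = 0.02318.
Crs = 43.141 mL/cmH2O.

43.1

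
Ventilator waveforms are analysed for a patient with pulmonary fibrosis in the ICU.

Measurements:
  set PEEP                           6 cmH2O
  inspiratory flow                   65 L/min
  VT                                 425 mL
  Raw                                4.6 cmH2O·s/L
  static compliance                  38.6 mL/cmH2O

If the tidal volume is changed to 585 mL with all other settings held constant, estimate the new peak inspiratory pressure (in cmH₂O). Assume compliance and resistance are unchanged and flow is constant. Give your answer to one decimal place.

Flow: 65 L/min ÷ 60 = 1.0833 L/s.
PIP = Vt/C + R·V̇ + PEEP (constant-flow equation of motion).
Only the elastic term changes: ΔPIP = ΔVt / C = (585 − 425) / 38.6 = 4.145 cmH2O.
Original PIP = 425/38.6 + 4.6×1.0833 + 6 = 21.994 cmH2O; new PIP = 21.994 + (4.145) = 26.139 cmH2O.

26.1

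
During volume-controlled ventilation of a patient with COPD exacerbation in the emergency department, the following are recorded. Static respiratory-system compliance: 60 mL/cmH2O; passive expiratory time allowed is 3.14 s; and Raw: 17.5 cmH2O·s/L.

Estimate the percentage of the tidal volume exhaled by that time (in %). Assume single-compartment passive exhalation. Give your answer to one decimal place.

95.0

τ = R × C = 17.5 × 60 mL/cmH2O = 17.5 × 0.060 L/cmH2O = 1.05 s.
Passive exhalation: V(t)/V₀ = e^(−t/τ) = e^(−3.14/1.05) = 0.05026.
Fraction exhaled = 1 − 0.05026 = 0.9497 → 94.97%.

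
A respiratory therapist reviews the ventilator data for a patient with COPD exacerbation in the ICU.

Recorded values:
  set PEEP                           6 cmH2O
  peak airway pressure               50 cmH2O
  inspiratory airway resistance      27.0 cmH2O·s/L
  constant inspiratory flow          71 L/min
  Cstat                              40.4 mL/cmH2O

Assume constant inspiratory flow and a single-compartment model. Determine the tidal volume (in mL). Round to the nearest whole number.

Flow: 71 L/min ÷ 60 = 1.1833 L/s.
Equation of motion (constant flow): PIP = Vt/C + R·V̇ + PEEP.
Vt/C = PIP − R·V̇ − PEEP = 50 − 31.949 − 6 = 12.051 cmH2O.
Vt = C × 12.051 = 40.4 × 12.051 = 486.86 mL.

487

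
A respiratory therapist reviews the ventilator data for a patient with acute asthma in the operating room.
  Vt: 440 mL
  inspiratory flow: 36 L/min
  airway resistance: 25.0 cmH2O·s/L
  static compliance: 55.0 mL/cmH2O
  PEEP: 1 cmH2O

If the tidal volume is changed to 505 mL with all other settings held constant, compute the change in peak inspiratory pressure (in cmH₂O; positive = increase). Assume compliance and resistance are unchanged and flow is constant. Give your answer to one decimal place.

PIP = Vt/C + R·V̇ + PEEP (constant-flow equation of motion).
Only the elastic term changes: ΔPIP = ΔVt / C = (505 − 440) / 55.0 = 1.182 cmH2O.

1.2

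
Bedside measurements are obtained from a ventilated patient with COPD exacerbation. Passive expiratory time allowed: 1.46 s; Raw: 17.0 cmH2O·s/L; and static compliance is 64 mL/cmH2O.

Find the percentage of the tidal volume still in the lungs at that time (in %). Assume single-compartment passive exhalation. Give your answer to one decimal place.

26.1

τ = R × C = 17.0 × 64 mL/cmH2O = 17.0 × 0.064 L/cmH2O = 1.088 s.
Passive exhalation: V(t)/V₀ = e^(−t/τ) = e^(−1.46/1.088) = 0.2613.
Fraction remaining = 0.2613 → 26.13%.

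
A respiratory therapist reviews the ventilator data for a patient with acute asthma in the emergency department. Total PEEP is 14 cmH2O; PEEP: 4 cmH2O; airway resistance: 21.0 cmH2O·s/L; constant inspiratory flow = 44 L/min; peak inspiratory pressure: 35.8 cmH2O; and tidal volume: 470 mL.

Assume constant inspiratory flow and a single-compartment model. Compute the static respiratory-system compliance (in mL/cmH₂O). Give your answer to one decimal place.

73.4

Flow: 44 L/min ÷ 60 = 0.7333 L/s.
Total PEEP = 14 cmH2O (set 4 + intrinsic 10); this is the baseline alveolar pressure.
Equation of motion (constant flow): PIP = Vt/C + R·V̇ + PEEP.
Vt/C = PIP − R·V̇ − PEEP = 35.8 − 21.0×0.7333 − 14 = 35.8 − 15.399 − 14 = 6.401 cmH2O.
C = Vt / 6.401 = 470 / 6.401 = 73.426 mL/cmH2O.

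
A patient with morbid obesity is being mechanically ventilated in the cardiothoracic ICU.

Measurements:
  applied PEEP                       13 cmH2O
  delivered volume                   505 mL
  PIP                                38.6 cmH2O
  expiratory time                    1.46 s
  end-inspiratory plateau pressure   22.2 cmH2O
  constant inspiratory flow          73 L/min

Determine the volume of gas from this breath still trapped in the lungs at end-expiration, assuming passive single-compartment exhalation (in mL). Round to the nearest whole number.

70

Flow: 73 L/min ÷ 60 = 1.2167 L/s.
R = (PIP − Pplat)/V̇ = (38.6 − 22.2) / 1.2167 = 16.4/1.2167 = 13.479 cmH2O·s/L.
C = Vt/(Pplat − PEEP) = 505.0 / (22.2 − 13) = 505.0/9.2 = 54.891 mL/cmH2O.
τ = R × C = 13.479 × 0.05489 L/cmH2O = 0.7399 s.
Fraction remaining = e^(−Te/τ) = e^(−1.46/0.7399) = 0.139.
Trapped volume = 505.0 × 0.139 = 70.195 mL.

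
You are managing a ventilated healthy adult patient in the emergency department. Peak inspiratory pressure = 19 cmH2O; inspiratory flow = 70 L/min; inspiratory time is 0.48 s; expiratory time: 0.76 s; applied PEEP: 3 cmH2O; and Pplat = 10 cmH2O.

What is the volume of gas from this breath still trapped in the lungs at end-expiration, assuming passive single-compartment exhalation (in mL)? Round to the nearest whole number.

Flow: 70 L/min ÷ 60 = 1.1667 L/s.
Vt = flow × Ti = 1.1667 L/s × 0.48 s × 1000 mL/L = 560.02 mL.
R = (PIP − Pplat)/V̇ = (19 − 10) / 1.1667 = 9.0/1.1667 = 7.714 cmH2O·s/L.
C = Vt/(Pplat − PEEP) = 560.02 / (10 − 3) = 560.02/7.0 = 80.003 mL/cmH2O.
τ = R × C = 7.714 × 0.08 L/cmH2O = 0.6171 s.
Fraction remaining = e^(−Te/τ) = e^(−0.76/0.6171) = 0.2918.
Trapped volume = 560.02 × 0.2918 = 163.41 mL.

163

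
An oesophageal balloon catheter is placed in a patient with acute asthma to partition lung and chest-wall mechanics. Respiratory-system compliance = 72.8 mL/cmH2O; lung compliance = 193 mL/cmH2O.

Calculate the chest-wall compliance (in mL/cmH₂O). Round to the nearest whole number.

1/Ccw = 1/Crs − 1/CL.
1/Ccw = 1/72.8 − 1/193 = 0.008555.
Ccw = 116.89 mL/cmH2O.

117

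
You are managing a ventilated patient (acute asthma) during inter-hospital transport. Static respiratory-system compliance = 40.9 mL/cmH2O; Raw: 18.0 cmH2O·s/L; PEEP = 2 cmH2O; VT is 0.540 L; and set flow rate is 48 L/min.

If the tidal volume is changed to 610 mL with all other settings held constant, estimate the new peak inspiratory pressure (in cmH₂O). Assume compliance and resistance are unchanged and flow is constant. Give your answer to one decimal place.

31.3

Flow: 48 L/min ÷ 60 = 0.8 L/s.
PIP = Vt/C + R·V̇ + PEEP (constant-flow equation of motion).
Only the elastic term changes: ΔPIP = ΔVt / C = (610 − 540) / 40.9 = 1.711 cmH2O.
Original PIP = 540/40.9 + 18.0×0.8 + 2 = 29.603 cmH2O; new PIP = 29.603 + (1.711) = 31.314 cmH2O.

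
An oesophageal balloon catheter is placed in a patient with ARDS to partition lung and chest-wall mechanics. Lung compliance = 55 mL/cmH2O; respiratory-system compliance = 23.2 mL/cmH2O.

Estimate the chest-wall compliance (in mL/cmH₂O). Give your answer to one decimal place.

1/Ccw = 1/Crs − 1/CL.
1/Ccw = 1/23.2 − 1/55 = 0.02492.
Ccw = 40.128 mL/cmH2O.

40.1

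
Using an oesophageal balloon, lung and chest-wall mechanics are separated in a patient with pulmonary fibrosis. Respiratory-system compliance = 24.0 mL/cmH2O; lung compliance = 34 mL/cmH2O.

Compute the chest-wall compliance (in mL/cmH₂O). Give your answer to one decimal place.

1/Ccw = 1/Crs − 1/CL.
1/Ccw = 1/24.0 − 1/34 = 0.01225.
Ccw = 81.633 mL/cmH2O.

81.6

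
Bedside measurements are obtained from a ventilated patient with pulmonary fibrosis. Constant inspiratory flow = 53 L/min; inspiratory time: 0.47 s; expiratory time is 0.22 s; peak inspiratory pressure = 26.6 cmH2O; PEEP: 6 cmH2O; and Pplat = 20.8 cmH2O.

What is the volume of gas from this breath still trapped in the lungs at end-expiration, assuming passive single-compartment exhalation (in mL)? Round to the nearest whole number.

Flow: 53 L/min ÷ 60 = 0.8833 L/s.
Vt = flow × Ti = 0.8833 L/s × 0.47 s × 1000 mL/L = 415.15 mL.
R = (PIP − Pplat)/V̇ = (26.6 − 20.8) / 0.8833 = 5.8/0.8833 = 6.566 cmH2O·s/L.
C = Vt/(Pplat − PEEP) = 415.15 / (20.8 − 6) = 415.15/14.8 = 28.051 mL/cmH2O.
τ = R × C = 6.566 × 0.02805 L/cmH2O = 0.1842 s.
Fraction remaining = e^(−Te/τ) = e^(−0.22/0.1842) = 0.3029.
Trapped volume = 415.15 × 0.3029 = 125.75 mL.

126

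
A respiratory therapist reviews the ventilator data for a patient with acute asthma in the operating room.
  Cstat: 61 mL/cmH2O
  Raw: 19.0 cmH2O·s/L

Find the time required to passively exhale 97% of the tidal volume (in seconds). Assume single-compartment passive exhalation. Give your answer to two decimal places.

τ = R × C = 19.0 × 61 mL/cmH2O = 19.0 × 0.061 L/cmH2O = 1.159 s.
Exhaled fraction f = 1 − e^(−t/τ) → t = −τ·ln(1 − f) = −1.159·ln(0.03) = 4.064 s.

4.06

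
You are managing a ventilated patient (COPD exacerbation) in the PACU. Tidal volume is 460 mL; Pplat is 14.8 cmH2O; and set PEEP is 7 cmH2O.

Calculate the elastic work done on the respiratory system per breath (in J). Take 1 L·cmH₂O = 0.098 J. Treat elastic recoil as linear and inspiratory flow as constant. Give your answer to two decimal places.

Elastic work ≈ ½ × (Pplat − PEEP) × Vt = 0.5 × (14.8 − 7) × 0.460 L = 0.5 × 7.8 × 0.460 = 1.794 L·cmH2O.
× 0.098 J/(L·cmH2O) → 0.1758 J.

0.18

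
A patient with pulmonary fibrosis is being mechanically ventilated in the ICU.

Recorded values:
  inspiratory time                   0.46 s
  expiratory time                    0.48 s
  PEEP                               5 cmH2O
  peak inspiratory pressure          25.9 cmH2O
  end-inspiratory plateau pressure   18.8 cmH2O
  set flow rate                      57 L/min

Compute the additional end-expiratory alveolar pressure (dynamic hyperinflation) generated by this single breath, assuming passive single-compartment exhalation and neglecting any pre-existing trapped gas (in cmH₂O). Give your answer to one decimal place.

1.8

Flow: 57 L/min ÷ 60 = 0.95 L/s.
Vt = flow × Ti = 0.95 L/s × 0.46 s × 1000 mL/L = 437.0 mL.
R = (PIP − Pplat)/V̇ = (25.9 − 18.8) / 0.95 = 7.1/0.95 = 7.474 cmH2O·s/L.
C = Vt/(Pplat − PEEP) = 437.0 / (18.8 − 5) = 437.0/13.8 = 31.667 mL/cmH2O.
τ = R × C = 7.474 × 0.03167 L/cmH2O = 0.2367 s.
Fraction remaining = e^(−Te/τ) = e^(−0.48/0.2367) = 0.1316; trapped volume = 437.0 × 0.1316 = 57.509 mL.
Additional alveolar pressure from trapping ≈ V_trapped / C = 57.509 / 31.667 = 1.816 cmH2O.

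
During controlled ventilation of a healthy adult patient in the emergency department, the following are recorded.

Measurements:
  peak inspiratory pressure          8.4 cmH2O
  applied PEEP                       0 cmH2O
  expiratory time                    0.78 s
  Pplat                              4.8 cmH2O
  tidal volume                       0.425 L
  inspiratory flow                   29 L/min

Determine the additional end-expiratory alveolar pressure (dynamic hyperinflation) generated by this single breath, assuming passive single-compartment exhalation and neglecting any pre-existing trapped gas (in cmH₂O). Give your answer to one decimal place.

1.5

Flow: 29 L/min ÷ 60 = 0.4833 L/s.
R = (PIP − Pplat)/V̇ = (8.4 − 4.8) / 0.4833 = 3.6/0.4833 = 7.449 cmH2O·s/L.
C = Vt/(Pplat − PEEP) = 425.0 / (4.8 − 0) = 425.0/4.8 = 88.542 mL/cmH2O.
τ = R × C = 7.449 × 0.08854 L/cmH2O = 0.6595 s.
Fraction remaining = e^(−Te/τ) = e^(−0.78/0.6595) = 0.3064; trapped volume = 425.0 × 0.3064 = 130.22 mL.
Additional alveolar pressure from trapping ≈ V_trapped / C = 130.22 / 88.542 = 1.471 cmH2O.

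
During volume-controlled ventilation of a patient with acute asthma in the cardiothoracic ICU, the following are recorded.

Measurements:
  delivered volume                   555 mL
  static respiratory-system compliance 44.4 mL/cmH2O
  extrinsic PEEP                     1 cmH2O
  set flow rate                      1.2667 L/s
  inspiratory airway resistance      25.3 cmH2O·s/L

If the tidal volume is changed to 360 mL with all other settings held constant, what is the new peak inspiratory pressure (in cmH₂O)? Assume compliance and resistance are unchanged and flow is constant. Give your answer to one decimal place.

41.2

PIP = Vt/C + R·V̇ + PEEP (constant-flow equation of motion).
Only the elastic term changes: ΔPIP = ΔVt / C = (360 − 555) / 44.4 = -4.392 cmH2O.
Original PIP = 555/44.4 + 25.3×1.2667 + 1 = 45.548 cmH2O; new PIP = 45.548 + (-4.392) = 41.156 cmH2O.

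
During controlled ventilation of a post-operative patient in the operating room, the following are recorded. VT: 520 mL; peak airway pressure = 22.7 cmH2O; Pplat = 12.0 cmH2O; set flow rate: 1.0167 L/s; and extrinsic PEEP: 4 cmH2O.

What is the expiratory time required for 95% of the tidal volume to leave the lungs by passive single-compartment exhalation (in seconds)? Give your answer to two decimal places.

2.05

R = (PIP − Pplat)/V̇ = (22.7 − 12.0) / 1.0167 = 10.7/1.0167 = 10.524 cmH2O·s/L.
C = Vt/(Pplat − PEEP) = 520.0 / (12.0 − 4) = 520.0/8.0 = 65.0 mL/cmH2O.
τ = R × C = 10.524 × 0.065 L/cmH2O = 0.6841 s.
t = −τ·ln(1 − 0.95) = −0.6841·ln(0.05) = 2.049 s.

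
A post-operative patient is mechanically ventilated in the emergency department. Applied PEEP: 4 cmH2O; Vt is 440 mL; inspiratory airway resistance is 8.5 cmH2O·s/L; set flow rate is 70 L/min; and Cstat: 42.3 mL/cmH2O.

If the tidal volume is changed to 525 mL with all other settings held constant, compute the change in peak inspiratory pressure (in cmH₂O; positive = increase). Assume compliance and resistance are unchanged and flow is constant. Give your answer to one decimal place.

2.0

PIP = Vt/C + R·V̇ + PEEP (constant-flow equation of motion).
Only the elastic term changes: ΔPIP = ΔVt / C = (525 − 440) / 42.3 = 2.009 cmH2O.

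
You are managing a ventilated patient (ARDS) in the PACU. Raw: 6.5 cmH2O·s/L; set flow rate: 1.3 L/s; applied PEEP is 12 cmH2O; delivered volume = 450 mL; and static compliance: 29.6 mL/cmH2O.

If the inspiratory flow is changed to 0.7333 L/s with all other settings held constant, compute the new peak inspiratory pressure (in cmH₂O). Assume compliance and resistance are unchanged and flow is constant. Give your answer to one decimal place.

32.0

PIP = Vt/C + R·V̇ + PEEP (constant-flow equation of motion).
Only the resistive term changes: ΔPIP = R × ΔV̇ = 6.5 × (0.7333 − 1.3) = 6.5 × -0.5667 = -3.684 cmH2O.
Original PIP = 450/29.6 + 6.5×1.3 + 12 = 35.653 cmH2O; new PIP = 35.653 + (-3.684) = 31.969 cmH2O.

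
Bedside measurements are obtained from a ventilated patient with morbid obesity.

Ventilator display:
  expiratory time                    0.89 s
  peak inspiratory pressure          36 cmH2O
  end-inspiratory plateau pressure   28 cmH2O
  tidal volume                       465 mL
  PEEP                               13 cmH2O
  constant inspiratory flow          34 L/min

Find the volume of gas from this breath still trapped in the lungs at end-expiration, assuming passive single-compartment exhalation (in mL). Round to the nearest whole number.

Flow: 34 L/min ÷ 60 = 0.5667 L/s.
R = (PIP − Pplat)/V̇ = (36 − 28) / 0.5667 = 8.0/0.5667 = 14.117 cmH2O·s/L.
C = Vt/(Pplat − PEEP) = 465.0 / (28 − 13) = 465.0/15.0 = 31.0 mL/cmH2O.
τ = R × C = 14.117 × 0.031 L/cmH2O = 0.4376 s.
Fraction remaining = e^(−Te/τ) = e^(−0.89/0.4376) = 0.1308.
Trapped volume = 465.0 × 0.1308 = 60.822 mL.

61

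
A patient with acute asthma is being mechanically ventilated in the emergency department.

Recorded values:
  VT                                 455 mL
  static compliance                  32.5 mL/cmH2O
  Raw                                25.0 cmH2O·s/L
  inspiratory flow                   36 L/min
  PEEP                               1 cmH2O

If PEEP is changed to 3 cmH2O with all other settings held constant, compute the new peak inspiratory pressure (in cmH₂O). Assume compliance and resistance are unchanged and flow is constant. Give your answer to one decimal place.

32.0

Flow: 36 L/min ÷ 60 = 0.6 L/s.
PIP = Vt/C + R·V̇ + PEEP (constant-flow equation of motion).
Only the baseline term changes: ΔPIP = ΔPEEP = 3 − 1 = 2.0 cmH2O.
Original PIP = 455/32.5 + 25.0×0.6 + 1 = 30.0 cmH2O; new PIP = 30.0 + (2.0) = 32.0 cmH2O.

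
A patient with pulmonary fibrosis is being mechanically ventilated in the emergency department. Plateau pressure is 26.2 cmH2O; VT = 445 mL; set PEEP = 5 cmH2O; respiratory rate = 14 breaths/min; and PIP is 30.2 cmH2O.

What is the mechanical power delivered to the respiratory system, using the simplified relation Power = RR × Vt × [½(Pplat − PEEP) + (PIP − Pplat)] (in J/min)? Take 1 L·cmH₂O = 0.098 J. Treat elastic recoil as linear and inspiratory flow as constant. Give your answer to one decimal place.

Per-breath work = Vt × [½(Pplat−PEEP) + (PIP−Pplat)] = 0.445 × [0.5×21.2 + 4.0] = 0.445 × 14.6 = 6.497 L·cmH2O.
Power = 14 × 6.497 = 90.958 L·cmH2O/min.
× 0.098 J/(L·cmH2O) → 8.914 J/min.

8.9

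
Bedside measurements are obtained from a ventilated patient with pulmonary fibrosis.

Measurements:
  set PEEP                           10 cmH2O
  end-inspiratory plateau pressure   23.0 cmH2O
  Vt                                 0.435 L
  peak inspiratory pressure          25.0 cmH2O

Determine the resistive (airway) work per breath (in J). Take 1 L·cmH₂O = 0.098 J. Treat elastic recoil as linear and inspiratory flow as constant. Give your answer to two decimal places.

0.09

With constant inspiratory flow the resistive pressure is constant at PIP − Pplat = 25.0 − 23.0 = 2.0 cmH2O, so resistive work = 2.0 × 0.435 = 0.87 L·cmH2O.
× 0.098 J/(L·cmH2O) → 0.08526 J.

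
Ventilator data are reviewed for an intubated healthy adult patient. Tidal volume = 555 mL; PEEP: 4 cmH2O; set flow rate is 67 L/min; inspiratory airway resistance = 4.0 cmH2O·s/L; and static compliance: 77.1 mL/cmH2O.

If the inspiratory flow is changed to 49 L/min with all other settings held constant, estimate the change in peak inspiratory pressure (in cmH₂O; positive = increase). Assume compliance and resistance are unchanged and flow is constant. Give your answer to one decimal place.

Flow: 67 L/min ÷ 60 = 1.1167 L/s.
New flow: 49 L/min ÷ 60 = 0.8167 L/s.
PIP = Vt/C + R·V̇ + PEEP (constant-flow equation of motion).
Only the resistive term changes: ΔPIP = R × ΔV̇ = 4.0 × (0.8167 − 1.1167) = 4.0 × -0.3 = -1.2 cmH2O.

-1.2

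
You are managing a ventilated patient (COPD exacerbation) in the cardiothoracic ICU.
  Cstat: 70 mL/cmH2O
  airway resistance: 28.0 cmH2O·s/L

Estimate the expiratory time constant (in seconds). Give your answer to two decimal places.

1.96

τ = R × C = 28.0 × 70 mL/cmH2O = 28.0 × 0.070 L/cmH2O = 1.96 s.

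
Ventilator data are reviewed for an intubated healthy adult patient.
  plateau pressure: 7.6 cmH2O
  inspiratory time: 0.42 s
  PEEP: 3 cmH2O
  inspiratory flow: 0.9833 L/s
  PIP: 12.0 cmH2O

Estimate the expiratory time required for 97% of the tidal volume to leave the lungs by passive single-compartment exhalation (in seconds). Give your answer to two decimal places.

1.41

Vt = flow × Ti = 0.9833 L/s × 0.42 s × 1000 mL/L = 412.99 mL.
R = (PIP − Pplat)/V̇ = (12.0 − 7.6) / 0.9833 = 4.4/0.9833 = 4.475 cmH2O·s/L.
C = Vt/(Pplat − PEEP) = 412.99 / (7.6 − 3) = 412.99/4.6 = 89.78 mL/cmH2O.
τ = R × C = 4.475 × 0.08978 L/cmH2O = 0.4018 s.
t = −τ·ln(1 − 0.97) = −0.4018·ln(0.03) = 1.409 s.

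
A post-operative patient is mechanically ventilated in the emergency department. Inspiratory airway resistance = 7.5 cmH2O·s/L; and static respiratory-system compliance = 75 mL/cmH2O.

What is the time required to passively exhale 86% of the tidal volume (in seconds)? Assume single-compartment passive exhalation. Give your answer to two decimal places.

τ = R × C = 7.5 × 75 mL/cmH2O = 7.5 × 0.075 L/cmH2O = 0.5625 s.
Exhaled fraction f = 1 − e^(−t/τ) → t = −τ·ln(1 − f) = −0.5625·ln(0.14) = 1.106 s.

1.11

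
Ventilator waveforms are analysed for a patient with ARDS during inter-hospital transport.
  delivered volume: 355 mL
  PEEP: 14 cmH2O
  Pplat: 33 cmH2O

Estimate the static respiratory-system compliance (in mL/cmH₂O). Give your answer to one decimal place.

18.7

Cstat = Vt / (Pplat − PEEP) = 355 / (33 − 14) = 355 / 19.0 = 18.684 mL/cmH2O.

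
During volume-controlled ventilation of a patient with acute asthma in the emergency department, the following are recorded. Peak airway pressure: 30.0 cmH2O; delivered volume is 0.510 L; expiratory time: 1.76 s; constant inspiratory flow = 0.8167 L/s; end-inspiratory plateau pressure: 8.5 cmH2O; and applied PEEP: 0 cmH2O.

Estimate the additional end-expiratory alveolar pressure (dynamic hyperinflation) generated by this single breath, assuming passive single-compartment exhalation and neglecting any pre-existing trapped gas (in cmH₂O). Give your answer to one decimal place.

2.8

R = (PIP − Pplat)/V̇ = (30.0 − 8.5) / 0.8167 = 21.5/0.8167 = 26.325 cmH2O·s/L.
C = Vt/(Pplat − PEEP) = 510.0 / (8.5 − 0) = 510.0/8.5 = 60.0 mL/cmH2O.
τ = R × C = 26.325 × 0.06 L/cmH2O = 1.58 s.
Fraction remaining = e^(−Te/τ) = e^(−1.76/1.58) = 0.3283; trapped volume = 510.0 × 0.3283 = 167.43 mL.
Additional alveolar pressure from trapping ≈ V_trapped / C = 167.43 / 60.0 = 2.791 cmH2O.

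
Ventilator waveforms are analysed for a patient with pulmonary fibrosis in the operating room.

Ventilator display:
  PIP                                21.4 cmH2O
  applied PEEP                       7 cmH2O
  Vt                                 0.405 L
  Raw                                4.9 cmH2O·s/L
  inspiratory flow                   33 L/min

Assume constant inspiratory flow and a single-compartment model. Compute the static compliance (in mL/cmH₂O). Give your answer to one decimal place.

Flow: 33 L/min ÷ 60 = 0.55 L/s.
Equation of motion (constant flow): PIP = Vt/C + R·V̇ + PEEP.
Vt/C = PIP − R·V̇ − PEEP = 21.4 − 4.9×0.55 − 7 = 21.4 − 2.695 − 7 = 11.705 cmH2O.
C = Vt / 11.705 = 405 / 11.705 = 34.601 mL/cmH2O.

34.6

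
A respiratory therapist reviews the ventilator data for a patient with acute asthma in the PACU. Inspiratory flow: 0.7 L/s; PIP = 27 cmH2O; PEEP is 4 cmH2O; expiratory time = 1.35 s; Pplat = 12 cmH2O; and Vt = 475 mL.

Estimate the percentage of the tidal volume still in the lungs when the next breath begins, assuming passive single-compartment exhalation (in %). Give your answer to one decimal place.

34.6

R = (PIP − Pplat)/V̇ = (27 − 12) / 0.7 = 15.0/0.7 = 21.429 cmH2O·s/L.
C = Vt/(Pplat − PEEP) = 475.0 / (12 − 4) = 475.0/8.0 = 59.375 mL/cmH2O.
τ = R × C = 21.429 × 0.05938 L/cmH2O = 1.272 s.
Fraction remaining at end-expiration = e^(−Te/τ) = e^(−1.35/1.272) = 0.346 → 34.6%.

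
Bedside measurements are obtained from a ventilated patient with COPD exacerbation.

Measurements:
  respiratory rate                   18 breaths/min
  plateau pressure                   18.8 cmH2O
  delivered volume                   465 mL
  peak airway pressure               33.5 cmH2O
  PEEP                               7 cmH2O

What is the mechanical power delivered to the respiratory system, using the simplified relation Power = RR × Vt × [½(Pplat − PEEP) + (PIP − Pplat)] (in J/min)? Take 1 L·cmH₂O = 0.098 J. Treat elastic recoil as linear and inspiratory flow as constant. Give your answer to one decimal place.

Per-breath work = Vt × [½(Pplat−PEEP) + (PIP−Pplat)] = 0.465 × [0.5×11.8 + 14.7] = 0.465 × 20.6 = 9.579 L·cmH2O.
Power = 18 × 9.579 = 172.42 L·cmH2O/min.
× 0.098 J/(L·cmH2O) → 16.897 J/min.

16.9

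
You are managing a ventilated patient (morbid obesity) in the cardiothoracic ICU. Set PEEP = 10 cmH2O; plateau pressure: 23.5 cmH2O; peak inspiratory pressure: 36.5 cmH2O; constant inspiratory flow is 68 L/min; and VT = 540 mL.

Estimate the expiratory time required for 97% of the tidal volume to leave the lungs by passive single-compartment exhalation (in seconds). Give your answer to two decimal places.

1.61

Flow: 68 L/min ÷ 60 = 1.1333 L/s.
R = (PIP − Pplat)/V̇ = (36.5 − 23.5) / 1.1333 = 13.0/1.1333 = 11.471 cmH2O·s/L.
C = Vt/(Pplat − PEEP) = 540.0 / (23.5 − 10) = 540.0/13.5 = 40.0 mL/cmH2O.
τ = R × C = 11.471 × 0.04 L/cmH2O = 0.4588 s.
t = −τ·ln(1 − 0.97) = −0.4588·ln(0.03) = 1.609 s.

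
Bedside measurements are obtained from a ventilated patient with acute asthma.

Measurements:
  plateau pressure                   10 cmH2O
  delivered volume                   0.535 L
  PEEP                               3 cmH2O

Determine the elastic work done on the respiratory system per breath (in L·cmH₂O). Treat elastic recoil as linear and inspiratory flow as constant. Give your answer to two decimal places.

1.87

Elastic work ≈ ½ × (Pplat − PEEP) × Vt = 0.5 × (10 − 3) × 0.535 L = 0.5 × 7.0 × 0.535 = 1.873 L·cmH2O.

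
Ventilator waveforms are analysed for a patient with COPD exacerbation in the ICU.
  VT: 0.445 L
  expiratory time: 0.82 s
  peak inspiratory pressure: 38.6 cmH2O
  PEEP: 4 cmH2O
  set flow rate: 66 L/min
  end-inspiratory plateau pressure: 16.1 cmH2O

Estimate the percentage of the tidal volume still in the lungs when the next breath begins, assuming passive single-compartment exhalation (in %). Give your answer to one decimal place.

33.6

Flow: 66 L/min ÷ 60 = 1.1 L/s.
R = (PIP − Pplat)/V̇ = (38.6 − 16.1) / 1.1 = 22.5/1.1 = 20.455 cmH2O·s/L.
C = Vt/(Pplat − PEEP) = 445.0 / (16.1 − 4) = 445.0/12.1 = 36.777 mL/cmH2O.
τ = R × C = 20.455 × 0.03678 L/cmH2O = 0.7523 s.
Fraction remaining at end-expiration = e^(−Te/τ) = e^(−0.82/0.7523) = 0.3362 → 33.62%.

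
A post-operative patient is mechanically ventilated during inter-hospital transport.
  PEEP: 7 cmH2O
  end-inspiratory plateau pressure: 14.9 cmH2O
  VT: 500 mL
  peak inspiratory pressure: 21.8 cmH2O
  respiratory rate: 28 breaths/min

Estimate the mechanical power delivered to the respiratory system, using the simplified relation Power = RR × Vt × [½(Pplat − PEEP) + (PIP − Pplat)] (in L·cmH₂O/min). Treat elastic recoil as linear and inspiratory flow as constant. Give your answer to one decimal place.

Per-breath work = Vt × [½(Pplat−PEEP) + (PIP−Pplat)] = 0.500 × [0.5×7.9 + 6.9] = 0.500 × 10.85 = 5.425 L·cmH2O.
Power = 28 × 5.425 = 151.9 L·cmH2O/min.

151.9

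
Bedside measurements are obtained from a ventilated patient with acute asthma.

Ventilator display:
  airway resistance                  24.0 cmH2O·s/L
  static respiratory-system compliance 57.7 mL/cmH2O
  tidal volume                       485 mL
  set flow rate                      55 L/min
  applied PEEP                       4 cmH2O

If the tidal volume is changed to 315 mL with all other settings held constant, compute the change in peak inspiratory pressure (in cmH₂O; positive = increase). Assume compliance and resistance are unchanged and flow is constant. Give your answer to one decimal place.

-2.9

PIP = Vt/C + R·V̇ + PEEP (constant-flow equation of motion).
Only the elastic term changes: ΔPIP = ΔVt / C = (315 − 485) / 57.7 = -2.946 cmH2O.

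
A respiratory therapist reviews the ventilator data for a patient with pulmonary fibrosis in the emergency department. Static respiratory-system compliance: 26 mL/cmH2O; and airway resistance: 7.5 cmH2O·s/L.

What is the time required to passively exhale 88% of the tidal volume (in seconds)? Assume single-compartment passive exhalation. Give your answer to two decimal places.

τ = R × C = 7.5 × 26 mL/cmH2O = 7.5 × 0.026 L/cmH2O = 0.195 s.
Exhaled fraction f = 1 − e^(−t/τ) → t = −τ·ln(1 − f) = −0.195·ln(0.12) = 0.4135 s.

0.41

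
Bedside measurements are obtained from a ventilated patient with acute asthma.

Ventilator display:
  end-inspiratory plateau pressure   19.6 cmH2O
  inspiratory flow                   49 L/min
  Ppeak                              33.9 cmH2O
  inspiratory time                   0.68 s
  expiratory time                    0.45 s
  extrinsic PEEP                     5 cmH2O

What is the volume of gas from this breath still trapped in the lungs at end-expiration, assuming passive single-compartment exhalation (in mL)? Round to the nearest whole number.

Flow: 49 L/min ÷ 60 = 0.8167 L/s.
Vt = flow × Ti = 0.8167 L/s × 0.68 s × 1000 mL/L = 555.36 mL.
R = (PIP − Pplat)/V̇ = (33.9 − 19.6) / 0.8167 = 14.3/0.8167 = 17.509 cmH2O·s/L.
C = Vt/(Pplat − PEEP) = 555.36 / (19.6 − 5) = 555.36/14.6 = 38.038 mL/cmH2O.
τ = R × C = 17.509 × 0.03804 L/cmH2O = 0.666 s.
Fraction remaining = e^(−Te/τ) = e^(−0.45/0.666) = 0.5088.
Trapped volume = 555.36 × 0.5088 = 282.57 mL.

283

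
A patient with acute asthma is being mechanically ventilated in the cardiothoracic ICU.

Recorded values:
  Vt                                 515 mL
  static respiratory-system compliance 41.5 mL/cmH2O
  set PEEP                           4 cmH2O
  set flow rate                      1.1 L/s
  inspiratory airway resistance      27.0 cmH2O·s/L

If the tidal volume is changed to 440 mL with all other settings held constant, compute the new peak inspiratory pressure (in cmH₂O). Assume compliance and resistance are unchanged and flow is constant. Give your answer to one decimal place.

PIP = Vt/C + R·V̇ + PEEP (constant-flow equation of motion).
Only the elastic term changes: ΔPIP = ΔVt / C = (440 − 515) / 41.5 = -1.807 cmH2O.
Original PIP = 515/41.5 + 27.0×1.1 + 4 = 46.11 cmH2O; new PIP = 46.11 + (-1.807) = 44.303 cmH2O.

44.3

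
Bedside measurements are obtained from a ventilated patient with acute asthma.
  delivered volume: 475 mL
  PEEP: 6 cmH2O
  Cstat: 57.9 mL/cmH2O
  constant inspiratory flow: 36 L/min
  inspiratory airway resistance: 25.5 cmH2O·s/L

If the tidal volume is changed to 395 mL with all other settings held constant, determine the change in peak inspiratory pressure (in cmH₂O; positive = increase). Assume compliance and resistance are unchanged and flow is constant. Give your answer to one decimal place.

-1.4

PIP = Vt/C + R·V̇ + PEEP (constant-flow equation of motion).
Only the elastic term changes: ΔPIP = ΔVt / C = (395 − 475) / 57.9 = -1.382 cmH2O.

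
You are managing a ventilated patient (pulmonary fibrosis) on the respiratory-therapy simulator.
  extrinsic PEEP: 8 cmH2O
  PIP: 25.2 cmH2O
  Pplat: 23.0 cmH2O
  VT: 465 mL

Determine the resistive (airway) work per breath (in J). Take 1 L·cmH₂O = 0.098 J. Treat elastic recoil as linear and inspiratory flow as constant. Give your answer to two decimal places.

0.10

With constant inspiratory flow the resistive pressure is constant at PIP − Pplat = 25.2 − 23.0 = 2.2 cmH2O, so resistive work = 2.2 × 0.465 = 1.023 L·cmH2O.
× 0.098 J/(L·cmH2O) → 0.1003 J.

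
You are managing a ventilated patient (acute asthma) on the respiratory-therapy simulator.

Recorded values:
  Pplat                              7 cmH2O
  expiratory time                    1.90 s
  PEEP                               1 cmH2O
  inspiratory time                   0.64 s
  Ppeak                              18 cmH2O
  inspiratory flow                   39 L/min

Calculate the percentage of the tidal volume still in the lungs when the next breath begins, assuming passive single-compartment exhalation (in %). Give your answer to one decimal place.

19.8

Flow: 39 L/min ÷ 60 = 0.65 L/s.
Vt = flow × Ti = 0.65 L/s × 0.64 s × 1000 mL/L = 416.0 mL.
R = (PIP − Pplat)/V̇ = (18 − 7) / 0.65 = 11.0/0.65 = 16.923 cmH2O·s/L.
C = Vt/(Pplat − PEEP) = 416.0 / (7 − 1) = 416.0/6.0 = 69.333 mL/cmH2O.
τ = R × C = 16.923 × 0.06933 L/cmH2O = 1.173 s.
Fraction remaining at end-expiration = e^(−Te/τ) = e^(−1.90/1.173) = 0.1979 → 19.79%.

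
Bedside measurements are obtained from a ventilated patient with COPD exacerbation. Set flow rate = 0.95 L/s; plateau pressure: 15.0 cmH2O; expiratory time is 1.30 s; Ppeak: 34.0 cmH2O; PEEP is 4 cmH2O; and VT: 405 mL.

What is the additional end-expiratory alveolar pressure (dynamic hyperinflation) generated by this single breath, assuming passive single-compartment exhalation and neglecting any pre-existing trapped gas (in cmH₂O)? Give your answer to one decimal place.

R = (PIP − Pplat)/V̇ = (34.0 − 15.0) / 0.95 = 19.0/0.95 = 20.0 cmH2O·s/L.
C = Vt/(Pplat − PEEP) = 405.0 / (15.0 − 4) = 405.0/11.0 = 36.818 mL/cmH2O.
τ = R × C = 20.0 × 0.03682 L/cmH2O = 0.7364 s.
Fraction remaining = e^(−Te/τ) = e^(−1.30/0.7364) = 0.1711; trapped volume = 405.0 × 0.1711 = 69.296 mL.
Additional alveolar pressure from trapping ≈ V_trapped / C = 69.296 / 36.818 = 1.882 cmH2O.

1.9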